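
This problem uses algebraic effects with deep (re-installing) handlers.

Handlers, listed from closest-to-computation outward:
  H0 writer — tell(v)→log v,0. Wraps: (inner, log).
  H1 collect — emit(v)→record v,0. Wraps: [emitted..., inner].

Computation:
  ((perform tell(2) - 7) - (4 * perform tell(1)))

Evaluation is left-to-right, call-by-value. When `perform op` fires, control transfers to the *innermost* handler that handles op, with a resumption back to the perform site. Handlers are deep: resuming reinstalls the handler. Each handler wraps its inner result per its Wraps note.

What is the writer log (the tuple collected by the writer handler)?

Evaluation trace:
tell(2) @ H0 ⇒ log+=2
tell(1) @ H0 ⇒ log+=1
H0 returns (-7, (2, 1))
H1 returns [(-7, (2, 1))]
= [(-7, (2, 1))]

Answer: (2, 1)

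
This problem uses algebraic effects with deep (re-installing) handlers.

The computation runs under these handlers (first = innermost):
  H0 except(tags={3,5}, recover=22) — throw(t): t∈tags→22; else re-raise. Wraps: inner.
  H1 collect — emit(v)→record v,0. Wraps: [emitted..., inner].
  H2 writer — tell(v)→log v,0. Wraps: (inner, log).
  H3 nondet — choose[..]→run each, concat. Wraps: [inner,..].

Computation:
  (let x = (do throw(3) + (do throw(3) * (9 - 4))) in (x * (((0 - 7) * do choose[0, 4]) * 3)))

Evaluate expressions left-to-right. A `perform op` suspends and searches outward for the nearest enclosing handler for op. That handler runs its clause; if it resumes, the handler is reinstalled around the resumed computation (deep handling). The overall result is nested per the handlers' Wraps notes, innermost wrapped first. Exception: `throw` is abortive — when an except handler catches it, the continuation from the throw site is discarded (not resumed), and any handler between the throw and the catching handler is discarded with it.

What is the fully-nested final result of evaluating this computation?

Step-by-step:
throw(3) @ H0 caught ⇒ 22
H1 returns [22]
H2 returns ([22], ())
H3 returns [([22], ())]
= [([22], ())]

Answer: [([22], ())]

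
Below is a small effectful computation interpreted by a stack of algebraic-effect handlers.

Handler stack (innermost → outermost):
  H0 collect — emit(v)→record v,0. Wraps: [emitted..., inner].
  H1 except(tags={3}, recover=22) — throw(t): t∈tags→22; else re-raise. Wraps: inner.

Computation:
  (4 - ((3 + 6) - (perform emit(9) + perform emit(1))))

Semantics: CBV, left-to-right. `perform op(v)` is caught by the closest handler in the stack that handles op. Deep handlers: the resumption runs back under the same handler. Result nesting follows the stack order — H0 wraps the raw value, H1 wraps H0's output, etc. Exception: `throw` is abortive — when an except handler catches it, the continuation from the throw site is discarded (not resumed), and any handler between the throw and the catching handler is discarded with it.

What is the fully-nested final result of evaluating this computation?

Working:
emit(9) @ H0 ⇒ out+=9
emit(1) @ H0 ⇒ out+=1
H0 returns [9, 1, -5]
H1 returns [9, 1, -5]
= [9, 1, -5]

Answer: [9, 1, -5]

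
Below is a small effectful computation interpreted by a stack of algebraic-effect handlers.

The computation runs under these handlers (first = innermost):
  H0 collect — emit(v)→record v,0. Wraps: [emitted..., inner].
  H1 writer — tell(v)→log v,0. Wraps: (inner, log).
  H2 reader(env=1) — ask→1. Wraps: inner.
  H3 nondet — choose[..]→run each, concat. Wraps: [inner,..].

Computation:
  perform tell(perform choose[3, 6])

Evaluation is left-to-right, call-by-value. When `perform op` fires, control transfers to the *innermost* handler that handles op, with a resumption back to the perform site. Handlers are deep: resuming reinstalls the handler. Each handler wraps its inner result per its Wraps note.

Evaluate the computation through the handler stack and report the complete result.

Working:
choose[3, 6] @ H3
  branch[0] choose=3:
    tell(3) @ H1 ⇒ log+=3
    H0 returns [0]
    H1 returns ([0], (3))
    H2 returns ([0], (3))
    H3 returns [([0], (3))]
  branch[1] choose=6:
    tell(6) @ H1 ⇒ log+=6
    H0 returns [0]
    H1 returns ([0], (6))
    H2 returns ([0], (6))
    H3 returns [([0], (6))]
= [([0], (3)), ([0], (6))]

Answer: [([0], (3)), ([0], (6))]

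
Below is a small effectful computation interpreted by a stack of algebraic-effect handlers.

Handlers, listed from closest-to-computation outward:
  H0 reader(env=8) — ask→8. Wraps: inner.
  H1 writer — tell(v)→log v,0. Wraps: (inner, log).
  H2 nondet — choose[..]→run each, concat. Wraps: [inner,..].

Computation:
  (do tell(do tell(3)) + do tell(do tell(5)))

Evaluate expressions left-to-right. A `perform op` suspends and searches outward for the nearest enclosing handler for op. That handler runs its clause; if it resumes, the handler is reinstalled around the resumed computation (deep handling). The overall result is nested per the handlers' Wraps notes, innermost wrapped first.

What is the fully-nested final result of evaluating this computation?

Answer: [(0, (3, 0, 5, 0))]

Step-by-step:
tell(3) @ H1 ⇒ log+=3
tell(0) @ H1 ⇒ log+=0
tell(5) @ H1 ⇒ log+=5
tell(0) @ H1 ⇒ log+=0
H0 returns 0
H1 returns (0, (3, 0, 5, 0))
H2 returns [(0, (3, 0, 5, 0))]
= [(0, (3, 0, 5, 0))]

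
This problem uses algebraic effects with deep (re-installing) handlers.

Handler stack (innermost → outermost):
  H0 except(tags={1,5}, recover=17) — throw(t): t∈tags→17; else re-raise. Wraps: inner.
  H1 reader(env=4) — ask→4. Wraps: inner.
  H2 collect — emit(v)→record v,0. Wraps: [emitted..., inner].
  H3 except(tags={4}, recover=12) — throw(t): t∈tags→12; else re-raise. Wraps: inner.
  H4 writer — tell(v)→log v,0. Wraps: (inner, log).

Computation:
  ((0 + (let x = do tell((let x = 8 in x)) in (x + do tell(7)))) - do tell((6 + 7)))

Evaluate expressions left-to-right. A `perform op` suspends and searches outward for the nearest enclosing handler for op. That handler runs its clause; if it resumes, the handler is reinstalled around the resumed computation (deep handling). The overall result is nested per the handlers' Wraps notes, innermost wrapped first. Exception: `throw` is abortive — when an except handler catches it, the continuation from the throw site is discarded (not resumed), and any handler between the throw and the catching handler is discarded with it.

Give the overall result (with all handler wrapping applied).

Step-by-step:
tell(8) @ H4 ⇒ log+=8
tell(7) @ H4 ⇒ log+=7
tell(13) @ H4 ⇒ log+=13
H0 returns 0
H1 returns 0
H2 returns [0]
H3 returns [0]
H4 returns ([0], (8, 7, 13))
= ([0], (8, 7, 13))

Answer: ([0], (8, 7, 13))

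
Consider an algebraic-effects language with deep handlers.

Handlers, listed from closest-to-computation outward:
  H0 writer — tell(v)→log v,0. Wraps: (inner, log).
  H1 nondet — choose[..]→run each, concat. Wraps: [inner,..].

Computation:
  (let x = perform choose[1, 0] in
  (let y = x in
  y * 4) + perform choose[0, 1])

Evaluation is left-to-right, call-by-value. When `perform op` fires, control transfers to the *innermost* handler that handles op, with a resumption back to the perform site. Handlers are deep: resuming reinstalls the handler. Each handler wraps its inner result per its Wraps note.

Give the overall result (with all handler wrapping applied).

Step-by-step:
choose[1, 0] @ H1
  branch[0] choose=1:
    choose[0, 1] @ H1
      branch[0] choose=0:
        H0 returns (4, ())
        H1 returns [(4, ())]
      branch[1] choose=1:
        H0 returns (5, ())
        H1 returns [(5, ())]
  branch[1] choose=0:
    choose[0, 1] @ H1
      branch[0] choose=0:
        H0 returns (0, ())
        H1 returns [(0, ())]
      branch[1] choose=1:
        H0 returns (1, ())
        H1 returns [(1, ())]
= [(4, ()), (5, ()), (0, ()), (1, ())]

Answer: [(4, ()), (5, ()), (0, ()), (1, ())]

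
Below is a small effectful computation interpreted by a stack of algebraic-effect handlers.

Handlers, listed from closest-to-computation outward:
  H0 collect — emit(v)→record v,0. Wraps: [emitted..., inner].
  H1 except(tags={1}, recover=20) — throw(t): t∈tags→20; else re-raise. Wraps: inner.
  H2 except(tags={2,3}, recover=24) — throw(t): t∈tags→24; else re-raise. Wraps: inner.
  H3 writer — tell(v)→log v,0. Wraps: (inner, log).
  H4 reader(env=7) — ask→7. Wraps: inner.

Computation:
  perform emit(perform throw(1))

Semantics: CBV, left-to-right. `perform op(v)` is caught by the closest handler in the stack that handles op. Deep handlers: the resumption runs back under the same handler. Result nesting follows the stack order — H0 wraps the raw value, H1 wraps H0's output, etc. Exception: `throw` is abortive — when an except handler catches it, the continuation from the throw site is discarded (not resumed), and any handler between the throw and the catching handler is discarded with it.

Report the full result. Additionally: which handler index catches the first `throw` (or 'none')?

Answer: (20, ()) ; first throw caught by: H1

Step-by-step:
throw(1) @ H1 caught ⇒ 20
H2 returns 20
H3 returns (20, ())
H4 returns (20, ())
= (20, ())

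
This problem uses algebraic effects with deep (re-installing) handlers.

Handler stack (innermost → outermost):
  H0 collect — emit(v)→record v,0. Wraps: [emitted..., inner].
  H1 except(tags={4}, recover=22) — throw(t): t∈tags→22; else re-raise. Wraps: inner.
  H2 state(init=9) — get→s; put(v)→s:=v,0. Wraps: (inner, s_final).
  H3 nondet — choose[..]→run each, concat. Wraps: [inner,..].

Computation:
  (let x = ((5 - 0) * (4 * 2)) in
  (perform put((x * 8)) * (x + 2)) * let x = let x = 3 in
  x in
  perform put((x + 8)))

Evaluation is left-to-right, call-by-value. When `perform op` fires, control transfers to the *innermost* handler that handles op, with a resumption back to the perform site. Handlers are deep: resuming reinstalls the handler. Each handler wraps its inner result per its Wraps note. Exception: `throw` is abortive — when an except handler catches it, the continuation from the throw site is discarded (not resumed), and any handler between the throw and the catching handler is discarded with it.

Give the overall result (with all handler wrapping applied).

Working:
put(320) @ H2 ⇒ s:=320
put(11) @ H2 ⇒ s:=11
H0 returns [0]
H1 returns [0]
H2 returns ([0], 11)
H3 returns [([0], 11)]
= [([0], 11)]

Answer: [([0], 11)]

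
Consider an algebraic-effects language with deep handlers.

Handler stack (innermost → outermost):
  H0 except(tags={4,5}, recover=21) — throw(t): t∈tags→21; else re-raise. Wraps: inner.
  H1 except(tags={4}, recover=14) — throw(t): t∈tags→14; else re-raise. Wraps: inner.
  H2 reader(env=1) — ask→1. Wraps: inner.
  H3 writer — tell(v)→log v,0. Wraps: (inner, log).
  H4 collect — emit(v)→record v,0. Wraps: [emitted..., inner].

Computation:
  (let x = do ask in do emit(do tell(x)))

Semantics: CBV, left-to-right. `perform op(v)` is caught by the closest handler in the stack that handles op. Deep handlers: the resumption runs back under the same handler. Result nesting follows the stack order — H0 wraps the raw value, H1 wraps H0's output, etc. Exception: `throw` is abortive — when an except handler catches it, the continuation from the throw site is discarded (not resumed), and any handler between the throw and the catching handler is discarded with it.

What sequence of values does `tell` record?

Evaluation trace:
ask @ H2 ⇒ 1
tell(1) @ H3 ⇒ log+=1
emit(0) @ H4 ⇒ out+=0
H0 returns 0
H1 returns 0
H2 returns 0
H3 returns (0, (1))
H4 returns [0, (0, (1))]
= [0, (0, (1))]

Answer: (1)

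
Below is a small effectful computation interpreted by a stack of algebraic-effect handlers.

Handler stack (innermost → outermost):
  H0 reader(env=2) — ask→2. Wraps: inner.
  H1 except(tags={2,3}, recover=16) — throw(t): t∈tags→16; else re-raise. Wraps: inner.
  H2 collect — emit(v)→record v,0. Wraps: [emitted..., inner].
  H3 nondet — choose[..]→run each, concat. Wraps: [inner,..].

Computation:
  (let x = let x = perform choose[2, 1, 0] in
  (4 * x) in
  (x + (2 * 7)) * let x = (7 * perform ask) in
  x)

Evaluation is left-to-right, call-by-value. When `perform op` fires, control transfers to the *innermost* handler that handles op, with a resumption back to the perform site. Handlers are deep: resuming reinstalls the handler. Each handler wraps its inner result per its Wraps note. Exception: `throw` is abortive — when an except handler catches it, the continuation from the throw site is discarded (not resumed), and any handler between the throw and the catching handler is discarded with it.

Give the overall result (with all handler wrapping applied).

Evaluation trace:
choose[2, 1, 0] @ H3
  branch[0] choose=2:
    ask @ H0 ⇒ 2
    H0 returns 308
    H1 returns 308
    H2 returns [308]
    H3 returns [[308]]
  branch[1] choose=1:
    ask @ H0 ⇒ 2
    H0 returns 252
    H1 returns 252
    H2 returns [252]
    H3 returns [[252]]
  branch[2] choose=0:
    ask @ H0 ⇒ 2
    H0 returns 196
    H1 returns 196
    H2 returns [196]
    H3 returns [[196]]
= [[308], [252], [196]]

Answer: [[308], [252], [196]]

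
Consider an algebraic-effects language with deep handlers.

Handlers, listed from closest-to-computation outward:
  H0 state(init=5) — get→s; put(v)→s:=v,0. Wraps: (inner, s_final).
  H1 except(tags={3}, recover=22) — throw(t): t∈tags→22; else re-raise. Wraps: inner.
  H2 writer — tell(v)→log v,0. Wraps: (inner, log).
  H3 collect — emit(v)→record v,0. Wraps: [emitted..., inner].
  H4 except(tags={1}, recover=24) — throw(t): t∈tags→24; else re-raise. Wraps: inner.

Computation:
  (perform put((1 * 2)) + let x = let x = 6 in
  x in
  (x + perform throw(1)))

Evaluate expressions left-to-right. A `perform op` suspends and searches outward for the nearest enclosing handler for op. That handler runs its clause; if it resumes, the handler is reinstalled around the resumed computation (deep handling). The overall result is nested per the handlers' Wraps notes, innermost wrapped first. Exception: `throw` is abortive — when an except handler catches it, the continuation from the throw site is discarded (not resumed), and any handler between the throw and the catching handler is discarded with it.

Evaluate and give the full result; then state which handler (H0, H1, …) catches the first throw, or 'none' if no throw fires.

Answer: 24 ; first throw caught by: H4

Working:
put(2) @ H0 ⇒ s:=2
throw(1) @ H1 re-raised
throw(1) @ H4 caught ⇒ 24
= 24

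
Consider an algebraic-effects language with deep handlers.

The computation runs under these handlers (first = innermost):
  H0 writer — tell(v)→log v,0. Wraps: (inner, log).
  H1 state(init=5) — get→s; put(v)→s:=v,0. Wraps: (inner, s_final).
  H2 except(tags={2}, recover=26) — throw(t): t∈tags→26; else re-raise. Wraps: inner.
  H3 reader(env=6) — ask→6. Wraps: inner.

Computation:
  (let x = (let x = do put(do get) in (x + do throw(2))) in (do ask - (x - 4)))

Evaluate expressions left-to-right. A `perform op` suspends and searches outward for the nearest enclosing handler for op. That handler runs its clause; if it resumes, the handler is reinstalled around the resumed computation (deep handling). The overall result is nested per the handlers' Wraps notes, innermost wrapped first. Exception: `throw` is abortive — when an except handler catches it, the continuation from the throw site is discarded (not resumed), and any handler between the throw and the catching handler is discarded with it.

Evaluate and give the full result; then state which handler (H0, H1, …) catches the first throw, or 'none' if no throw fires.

Evaluation trace:
get @ H1 ⇒ 5
put(5) @ H1 ⇒ s:=5
throw(2) @ H2 caught ⇒ 26
H3 returns 26
= 26

Answer: 26 ; first throw caught by: H2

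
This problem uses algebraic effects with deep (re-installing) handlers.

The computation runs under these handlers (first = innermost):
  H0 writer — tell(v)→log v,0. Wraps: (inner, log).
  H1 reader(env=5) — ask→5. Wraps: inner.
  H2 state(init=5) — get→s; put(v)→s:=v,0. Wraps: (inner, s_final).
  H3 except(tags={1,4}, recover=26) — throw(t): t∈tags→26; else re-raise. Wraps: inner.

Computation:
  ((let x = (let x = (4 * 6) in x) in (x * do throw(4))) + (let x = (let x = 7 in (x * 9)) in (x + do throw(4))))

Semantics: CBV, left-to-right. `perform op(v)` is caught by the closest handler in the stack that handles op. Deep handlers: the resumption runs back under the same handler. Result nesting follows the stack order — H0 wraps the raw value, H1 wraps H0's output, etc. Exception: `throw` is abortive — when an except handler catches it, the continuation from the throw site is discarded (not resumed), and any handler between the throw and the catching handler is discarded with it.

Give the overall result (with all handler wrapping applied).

Step-by-step:
throw(4) @ H3 caught ⇒ 26
= 26

Answer: 26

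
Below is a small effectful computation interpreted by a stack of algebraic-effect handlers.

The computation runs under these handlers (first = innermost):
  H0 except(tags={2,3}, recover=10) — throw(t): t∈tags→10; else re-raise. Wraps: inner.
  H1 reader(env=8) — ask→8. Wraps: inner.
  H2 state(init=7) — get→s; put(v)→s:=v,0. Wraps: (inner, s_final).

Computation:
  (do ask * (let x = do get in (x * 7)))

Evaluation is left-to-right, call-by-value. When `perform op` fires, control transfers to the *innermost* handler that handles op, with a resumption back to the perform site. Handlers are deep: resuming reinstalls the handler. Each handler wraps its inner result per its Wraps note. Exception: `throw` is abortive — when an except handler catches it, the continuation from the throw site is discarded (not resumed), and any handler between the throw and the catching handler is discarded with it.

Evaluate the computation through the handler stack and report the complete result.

Answer: (392, 7)

Step-by-step:
ask @ H1 ⇒ 8
get @ H2 ⇒ 7
H0 returns 392
H1 returns 392
H2 returns (392, 7)
= (392, 7)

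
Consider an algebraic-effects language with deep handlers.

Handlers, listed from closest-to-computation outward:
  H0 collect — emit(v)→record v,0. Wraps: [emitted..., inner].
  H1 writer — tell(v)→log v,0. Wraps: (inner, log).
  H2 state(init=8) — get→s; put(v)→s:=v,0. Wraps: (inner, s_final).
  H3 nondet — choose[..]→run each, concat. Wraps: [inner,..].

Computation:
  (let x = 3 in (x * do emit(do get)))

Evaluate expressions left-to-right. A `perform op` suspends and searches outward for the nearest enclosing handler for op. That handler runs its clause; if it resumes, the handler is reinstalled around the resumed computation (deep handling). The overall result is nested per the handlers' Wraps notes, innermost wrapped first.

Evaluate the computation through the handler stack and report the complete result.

Answer: [(([8, 0], ()), 8)]

Evaluation trace:
get @ H2 ⇒ 8
emit(8) @ H0 ⇒ out+=8
H0 returns [8, 0]
H1 returns ([8, 0], ())
H2 returns (([8, 0], ()), 8)
H3 returns [(([8, 0], ()), 8)]
= [(([8, 0], ()), 8)]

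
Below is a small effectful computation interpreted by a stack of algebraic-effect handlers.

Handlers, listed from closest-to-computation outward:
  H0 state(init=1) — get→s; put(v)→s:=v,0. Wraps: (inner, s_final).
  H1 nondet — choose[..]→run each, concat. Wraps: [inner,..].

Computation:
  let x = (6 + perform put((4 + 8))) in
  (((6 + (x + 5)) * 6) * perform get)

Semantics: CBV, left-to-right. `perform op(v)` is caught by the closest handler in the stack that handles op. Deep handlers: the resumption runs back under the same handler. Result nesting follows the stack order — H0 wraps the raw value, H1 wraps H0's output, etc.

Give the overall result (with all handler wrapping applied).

Answer: [(1224, 12)]

Working:
put(12) @ H0 ⇒ s:=12
get @ H0 ⇒ 12
H0 returns (1224, 12)
H1 returns [(1224, 12)]
= [(1224, 12)]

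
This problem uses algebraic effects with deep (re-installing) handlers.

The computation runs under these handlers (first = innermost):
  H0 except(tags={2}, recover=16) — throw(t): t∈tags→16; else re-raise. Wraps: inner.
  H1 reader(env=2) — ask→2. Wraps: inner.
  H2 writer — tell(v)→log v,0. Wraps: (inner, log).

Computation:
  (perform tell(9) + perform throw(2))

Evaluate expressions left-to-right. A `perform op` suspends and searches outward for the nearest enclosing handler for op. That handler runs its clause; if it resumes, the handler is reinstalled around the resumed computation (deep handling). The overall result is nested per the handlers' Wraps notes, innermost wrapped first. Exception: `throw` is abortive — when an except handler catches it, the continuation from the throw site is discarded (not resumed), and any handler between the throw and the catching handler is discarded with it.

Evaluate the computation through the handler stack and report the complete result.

Answer: (16, (9))

Evaluation trace:
tell(9) @ H2 ⇒ log+=9
throw(2) @ H0 caught ⇒ 16
H1 returns 16
H2 returns (16, (9))
= (16, (9))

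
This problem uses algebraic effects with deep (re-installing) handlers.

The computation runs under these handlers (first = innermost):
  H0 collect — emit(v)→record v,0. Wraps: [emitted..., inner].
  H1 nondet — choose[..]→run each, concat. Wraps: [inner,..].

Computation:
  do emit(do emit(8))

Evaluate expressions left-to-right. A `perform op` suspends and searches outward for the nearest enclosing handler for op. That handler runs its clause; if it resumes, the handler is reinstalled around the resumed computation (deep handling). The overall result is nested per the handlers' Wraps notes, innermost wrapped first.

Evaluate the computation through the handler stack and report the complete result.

Answer: [[8, 0, 0]]

Working:
emit(8) @ H0 ⇒ out+=8
emit(0) @ H0 ⇒ out+=0
H0 returns [8, 0, 0]
H1 returns [[8, 0, 0]]
= [[8, 0, 0]]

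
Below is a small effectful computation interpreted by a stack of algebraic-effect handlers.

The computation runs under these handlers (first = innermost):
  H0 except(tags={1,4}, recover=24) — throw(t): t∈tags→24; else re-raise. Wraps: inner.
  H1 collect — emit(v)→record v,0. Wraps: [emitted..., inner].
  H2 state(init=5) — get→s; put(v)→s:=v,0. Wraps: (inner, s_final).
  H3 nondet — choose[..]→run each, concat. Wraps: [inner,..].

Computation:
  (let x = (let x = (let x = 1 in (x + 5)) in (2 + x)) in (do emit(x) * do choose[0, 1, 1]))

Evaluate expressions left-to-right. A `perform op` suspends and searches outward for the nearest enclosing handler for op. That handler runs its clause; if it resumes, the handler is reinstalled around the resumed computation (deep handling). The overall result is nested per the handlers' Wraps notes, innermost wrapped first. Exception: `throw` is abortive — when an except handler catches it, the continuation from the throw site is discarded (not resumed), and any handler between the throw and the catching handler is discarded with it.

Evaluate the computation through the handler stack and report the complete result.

Evaluation trace:
emit(8) @ H1 ⇒ out+=8
choose[0, 1, 1] @ H3
  branch[0] choose=0:
    H0 returns 0
    H1 returns [8, 0]
    H2 returns ([8, 0], 5)
    H3 returns [([8, 0], 5)]
  branch[1] choose=1:
    H0 returns 0
    H1 returns [8, 0]
    H2 returns ([8, 0], 5)
    H3 returns [([8, 0], 5)]
  branch[2] choose=1:
    H0 returns 0
    H1 returns [8, 0]
    H2 returns ([8, 0], 5)
    H3 returns [([8, 0], 5)]
= [([8, 0], 5), ([8, 0], 5), ([8, 0], 5)]

Answer: [([8, 0], 5), ([8, 0], 5), ([8, 0], 5)]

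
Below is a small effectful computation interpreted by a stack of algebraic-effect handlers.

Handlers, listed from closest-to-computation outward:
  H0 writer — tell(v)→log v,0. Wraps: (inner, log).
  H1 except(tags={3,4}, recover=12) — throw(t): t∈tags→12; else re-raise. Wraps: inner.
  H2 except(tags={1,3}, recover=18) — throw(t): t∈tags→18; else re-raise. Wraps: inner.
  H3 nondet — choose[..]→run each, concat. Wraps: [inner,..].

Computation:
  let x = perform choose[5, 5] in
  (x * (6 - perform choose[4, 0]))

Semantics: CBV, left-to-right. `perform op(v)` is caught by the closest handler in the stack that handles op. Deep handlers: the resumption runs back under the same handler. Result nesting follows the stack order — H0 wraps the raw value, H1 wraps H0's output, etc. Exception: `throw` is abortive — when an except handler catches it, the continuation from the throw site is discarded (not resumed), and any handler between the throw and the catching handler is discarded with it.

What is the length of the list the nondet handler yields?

Answer: 4

Working:
choose[5, 5] @ H3
  branch[0] choose=5:
    choose[4, 0] @ H3
      branch[0] choose=4:
        H0 returns (10, ())
        H1 returns (10, ())
        H2 returns (10, ())
        H3 returns [(10, ())]
      branch[1] choose=0:
        H0 returns (30, ())
        H1 returns (30, ())
        H2 returns (30, ())
        H3 returns [(30, ())]
  branch[1] choose=5:
    choose[4, 0] @ H3
      branch[0] choose=4:
        H0 returns (10, ())
        H1 returns (10, ())
        H2 returns (10, ())
        H3 returns [(10, ())]
      branch[1] choose=0:
        H0 returns (30, ())
        H1 returns (30, ())
        H2 returns (30, ())
        H3 returns [(30, ())]
= [(10, ()), (30, ()), (10, ()), (30, ())]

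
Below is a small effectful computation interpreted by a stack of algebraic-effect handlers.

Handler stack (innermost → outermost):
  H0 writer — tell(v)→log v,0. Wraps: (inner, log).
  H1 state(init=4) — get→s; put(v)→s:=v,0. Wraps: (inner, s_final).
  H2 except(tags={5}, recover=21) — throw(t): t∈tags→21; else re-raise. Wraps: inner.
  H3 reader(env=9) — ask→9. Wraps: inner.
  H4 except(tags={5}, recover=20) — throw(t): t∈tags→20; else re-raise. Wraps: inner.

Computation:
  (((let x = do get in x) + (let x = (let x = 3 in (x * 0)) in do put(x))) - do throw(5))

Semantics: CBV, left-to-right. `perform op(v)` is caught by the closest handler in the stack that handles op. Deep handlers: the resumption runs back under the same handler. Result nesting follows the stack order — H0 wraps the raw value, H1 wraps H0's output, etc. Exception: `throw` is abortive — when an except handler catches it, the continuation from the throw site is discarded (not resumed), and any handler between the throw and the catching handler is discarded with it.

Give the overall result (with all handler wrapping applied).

Answer: 21

Step-by-step:
get @ H1 ⇒ 4
put(0) @ H1 ⇒ s:=0
throw(5) @ H2 caught ⇒ 21
H3 returns 21
H4 returns 21
= 21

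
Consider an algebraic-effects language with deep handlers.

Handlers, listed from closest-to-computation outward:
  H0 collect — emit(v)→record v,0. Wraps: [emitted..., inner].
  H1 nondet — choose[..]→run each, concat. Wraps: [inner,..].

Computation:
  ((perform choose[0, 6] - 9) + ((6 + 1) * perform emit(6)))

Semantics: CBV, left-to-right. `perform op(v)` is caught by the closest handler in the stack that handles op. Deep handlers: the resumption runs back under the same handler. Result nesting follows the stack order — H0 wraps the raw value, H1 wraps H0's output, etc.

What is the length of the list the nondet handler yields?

Answer: 2

Working:
choose[0, 6] @ H1
  branch[0] choose=0:
    emit(6) @ H0 ⇒ out+=6
    H0 returns [6, -9]
    H1 returns [[6, -9]]
  branch[1] choose=6:
    emit(6) @ H0 ⇒ out+=6
    H0 returns [6, -3]
    H1 returns [[6, -3]]
= [[6, -9], [6, -3]]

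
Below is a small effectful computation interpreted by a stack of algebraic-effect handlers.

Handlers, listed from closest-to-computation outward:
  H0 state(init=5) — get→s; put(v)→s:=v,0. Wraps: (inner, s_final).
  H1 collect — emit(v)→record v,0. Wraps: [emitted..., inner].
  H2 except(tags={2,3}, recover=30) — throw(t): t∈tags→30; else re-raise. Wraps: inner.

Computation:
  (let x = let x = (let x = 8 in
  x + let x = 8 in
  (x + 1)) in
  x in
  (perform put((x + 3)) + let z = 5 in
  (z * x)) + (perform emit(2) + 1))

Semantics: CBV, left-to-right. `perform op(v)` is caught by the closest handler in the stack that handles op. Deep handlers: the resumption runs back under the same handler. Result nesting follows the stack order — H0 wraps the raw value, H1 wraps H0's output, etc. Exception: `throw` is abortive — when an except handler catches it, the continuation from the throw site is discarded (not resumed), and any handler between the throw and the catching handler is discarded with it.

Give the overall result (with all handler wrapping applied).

Answer: [2, (86, 20)]

Step-by-step:
put(20) @ H0 ⇒ s:=20
emit(2) @ H1 ⇒ out+=2
H0 returns (86, 20)
H1 returns [2, (86, 20)]
H2 returns [2, (86, 20)]
= [2, (86, 20)]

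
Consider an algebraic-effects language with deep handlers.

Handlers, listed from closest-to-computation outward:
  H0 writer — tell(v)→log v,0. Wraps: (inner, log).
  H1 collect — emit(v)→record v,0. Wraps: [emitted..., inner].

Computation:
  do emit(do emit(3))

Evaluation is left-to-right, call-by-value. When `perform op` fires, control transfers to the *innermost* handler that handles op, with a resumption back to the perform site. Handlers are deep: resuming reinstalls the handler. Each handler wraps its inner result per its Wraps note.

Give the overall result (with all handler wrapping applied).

Evaluation trace:
emit(3) @ H1 ⇒ out+=3
emit(0) @ H1 ⇒ out+=0
H0 returns (0, ())
H1 returns [3, 0, (0, ())]
= [3, 0, (0, ())]

Answer: [3, 0, (0, ())]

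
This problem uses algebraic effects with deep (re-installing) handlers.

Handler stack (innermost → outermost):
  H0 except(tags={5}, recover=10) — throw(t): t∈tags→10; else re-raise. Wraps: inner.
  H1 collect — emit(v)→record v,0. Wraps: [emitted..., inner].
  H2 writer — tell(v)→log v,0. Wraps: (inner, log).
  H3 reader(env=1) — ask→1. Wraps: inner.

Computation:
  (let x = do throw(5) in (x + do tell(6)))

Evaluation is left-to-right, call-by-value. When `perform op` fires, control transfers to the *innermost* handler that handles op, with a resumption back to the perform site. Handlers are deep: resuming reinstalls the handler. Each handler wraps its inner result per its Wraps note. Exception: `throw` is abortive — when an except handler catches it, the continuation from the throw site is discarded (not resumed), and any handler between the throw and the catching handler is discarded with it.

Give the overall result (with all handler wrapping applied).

Step-by-step:
throw(5) @ H0 caught ⇒ 10
H1 returns [10]
H2 returns ([10], ())
H3 returns ([10], ())
= ([10], ())

Answer: ([10], ())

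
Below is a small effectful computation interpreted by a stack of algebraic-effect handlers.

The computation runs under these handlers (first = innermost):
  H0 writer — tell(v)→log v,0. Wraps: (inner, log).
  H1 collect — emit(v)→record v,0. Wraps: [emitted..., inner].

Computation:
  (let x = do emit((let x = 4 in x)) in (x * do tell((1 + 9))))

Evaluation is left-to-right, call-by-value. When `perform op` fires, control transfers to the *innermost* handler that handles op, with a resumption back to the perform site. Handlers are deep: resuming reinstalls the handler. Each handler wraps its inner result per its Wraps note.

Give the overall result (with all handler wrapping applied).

Step-by-step:
emit(4) @ H1 ⇒ out+=4
tell(10) @ H0 ⇒ log+=10
H0 returns (0, (10))
H1 returns [4, (0, (10))]
= [4, (0, (10))]

Answer: [4, (0, (10))]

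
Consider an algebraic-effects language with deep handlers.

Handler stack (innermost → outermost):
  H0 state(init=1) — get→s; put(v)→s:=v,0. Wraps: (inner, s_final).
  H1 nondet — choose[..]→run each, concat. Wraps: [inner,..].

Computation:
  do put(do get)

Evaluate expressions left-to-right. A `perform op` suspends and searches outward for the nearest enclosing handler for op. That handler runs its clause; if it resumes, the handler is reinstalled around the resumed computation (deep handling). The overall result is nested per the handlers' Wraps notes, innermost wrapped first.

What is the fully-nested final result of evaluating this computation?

Answer: [(0, 1)]

Working:
get @ H0 ⇒ 1
put(1) @ H0 ⇒ s:=1
H0 returns (0, 1)
H1 returns [(0, 1)]
= [(0, 1)]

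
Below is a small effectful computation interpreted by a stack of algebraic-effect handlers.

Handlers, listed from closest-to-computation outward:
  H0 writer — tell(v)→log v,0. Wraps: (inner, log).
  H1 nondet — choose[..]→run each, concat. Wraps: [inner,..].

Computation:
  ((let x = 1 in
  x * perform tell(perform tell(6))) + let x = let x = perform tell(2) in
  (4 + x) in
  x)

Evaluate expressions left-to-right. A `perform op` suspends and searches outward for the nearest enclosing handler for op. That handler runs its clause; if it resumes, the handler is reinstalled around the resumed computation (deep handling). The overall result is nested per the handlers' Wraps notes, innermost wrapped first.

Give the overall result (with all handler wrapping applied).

Answer: [(4, (6, 0, 2))]

Step-by-step:
tell(6) @ H0 ⇒ log+=6
tell(0) @ H0 ⇒ log+=0
tell(2) @ H0 ⇒ log+=2
H0 returns (4, (6, 0, 2))
H1 returns [(4, (6, 0, 2))]
= [(4, (6, 0, 2))]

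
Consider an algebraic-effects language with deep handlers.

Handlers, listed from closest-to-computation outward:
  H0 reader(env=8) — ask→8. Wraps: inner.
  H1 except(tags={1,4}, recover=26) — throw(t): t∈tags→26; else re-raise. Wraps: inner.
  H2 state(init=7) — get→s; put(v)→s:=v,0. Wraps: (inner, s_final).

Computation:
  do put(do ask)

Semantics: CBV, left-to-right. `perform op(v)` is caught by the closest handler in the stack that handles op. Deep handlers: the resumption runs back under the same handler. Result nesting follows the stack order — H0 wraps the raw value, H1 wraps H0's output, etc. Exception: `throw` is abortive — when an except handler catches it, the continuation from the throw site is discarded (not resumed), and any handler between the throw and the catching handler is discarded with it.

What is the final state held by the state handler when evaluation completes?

Step-by-step:
ask @ H0 ⇒ 8
put(8) @ H2 ⇒ s:=8
H0 returns 0
H1 returns 0
H2 returns (0, 8)
= (0, 8)

Answer: 8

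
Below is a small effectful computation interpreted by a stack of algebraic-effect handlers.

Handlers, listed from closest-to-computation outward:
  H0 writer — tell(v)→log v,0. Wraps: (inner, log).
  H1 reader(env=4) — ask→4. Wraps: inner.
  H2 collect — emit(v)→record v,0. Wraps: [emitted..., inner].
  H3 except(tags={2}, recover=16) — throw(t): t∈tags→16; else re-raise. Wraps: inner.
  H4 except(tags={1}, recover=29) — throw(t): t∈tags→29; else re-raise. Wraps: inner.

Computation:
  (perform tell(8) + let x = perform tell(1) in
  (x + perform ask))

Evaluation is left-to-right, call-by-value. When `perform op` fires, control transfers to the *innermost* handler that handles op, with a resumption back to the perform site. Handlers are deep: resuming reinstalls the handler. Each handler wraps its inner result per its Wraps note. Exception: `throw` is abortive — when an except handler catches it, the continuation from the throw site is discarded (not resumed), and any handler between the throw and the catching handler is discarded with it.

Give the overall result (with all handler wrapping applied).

Answer: [(4, (8, 1))]

Step-by-step:
tell(8) @ H0 ⇒ log+=8
tell(1) @ H0 ⇒ log+=1
ask @ H1 ⇒ 4
H0 returns (4, (8, 1))
H1 returns (4, (8, 1))
H2 returns [(4, (8, 1))]
H3 returns [(4, (8, 1))]
H4 returns [(4, (8, 1))]
= [(4, (8, 1))]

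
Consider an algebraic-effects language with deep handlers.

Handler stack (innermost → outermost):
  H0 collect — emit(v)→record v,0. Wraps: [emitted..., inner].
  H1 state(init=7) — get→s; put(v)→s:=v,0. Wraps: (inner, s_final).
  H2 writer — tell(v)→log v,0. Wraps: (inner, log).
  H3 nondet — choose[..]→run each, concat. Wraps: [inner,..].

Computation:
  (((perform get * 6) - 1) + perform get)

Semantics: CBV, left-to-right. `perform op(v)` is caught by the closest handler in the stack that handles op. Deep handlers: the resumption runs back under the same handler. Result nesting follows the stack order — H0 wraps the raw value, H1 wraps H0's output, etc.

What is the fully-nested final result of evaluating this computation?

Step-by-step:
get @ H1 ⇒ 7
get @ H1 ⇒ 7
H0 returns [48]
H1 returns ([48], 7)
H2 returns (([48], 7), ())
H3 returns [(([48], 7), ())]
= [(([48], 7), ())]

Answer: [(([48], 7), ())]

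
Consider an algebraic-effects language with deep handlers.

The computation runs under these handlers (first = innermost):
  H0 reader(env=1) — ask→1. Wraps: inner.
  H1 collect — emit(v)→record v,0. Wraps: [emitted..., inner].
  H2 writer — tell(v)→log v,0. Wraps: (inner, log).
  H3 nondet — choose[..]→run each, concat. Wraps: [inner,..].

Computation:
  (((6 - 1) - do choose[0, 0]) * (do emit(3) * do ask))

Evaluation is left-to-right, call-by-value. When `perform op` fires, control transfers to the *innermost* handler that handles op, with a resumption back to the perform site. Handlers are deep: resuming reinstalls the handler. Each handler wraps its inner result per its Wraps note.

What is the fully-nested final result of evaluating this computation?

Answer: [([3, 0], ()), ([3, 0], ())]

Step-by-step:
choose[0, 0] @ H3
  branch[0] choose=0:
    emit(3) @ H1 ⇒ out+=3
    ask @ H0 ⇒ 1
    H0 returns 0
    H1 returns [3, 0]
    H2 returns ([3, 0], ())
    H3 returns [([3, 0], ())]
  branch[1] choose=0:
    emit(3) @ H1 ⇒ out+=3
    ask @ H0 ⇒ 1
    H0 returns 0
    H1 returns [3, 0]
    H2 returns ([3, 0], ())
    H3 returns [([3, 0], ())]
= [([3, 0], ()), ([3, 0], ())]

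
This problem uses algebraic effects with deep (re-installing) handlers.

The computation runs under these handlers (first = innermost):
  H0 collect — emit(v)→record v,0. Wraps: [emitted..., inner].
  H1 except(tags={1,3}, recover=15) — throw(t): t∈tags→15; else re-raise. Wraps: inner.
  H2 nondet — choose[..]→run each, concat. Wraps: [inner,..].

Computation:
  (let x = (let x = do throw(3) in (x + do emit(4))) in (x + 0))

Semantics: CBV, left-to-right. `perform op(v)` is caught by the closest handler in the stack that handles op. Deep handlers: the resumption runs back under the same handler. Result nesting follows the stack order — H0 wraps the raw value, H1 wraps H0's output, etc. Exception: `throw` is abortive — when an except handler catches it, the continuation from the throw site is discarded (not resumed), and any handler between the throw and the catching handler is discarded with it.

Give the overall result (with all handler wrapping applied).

Answer: [15]

Evaluation trace:
throw(3) @ H1 caught ⇒ 15
H2 returns [15]
= [15]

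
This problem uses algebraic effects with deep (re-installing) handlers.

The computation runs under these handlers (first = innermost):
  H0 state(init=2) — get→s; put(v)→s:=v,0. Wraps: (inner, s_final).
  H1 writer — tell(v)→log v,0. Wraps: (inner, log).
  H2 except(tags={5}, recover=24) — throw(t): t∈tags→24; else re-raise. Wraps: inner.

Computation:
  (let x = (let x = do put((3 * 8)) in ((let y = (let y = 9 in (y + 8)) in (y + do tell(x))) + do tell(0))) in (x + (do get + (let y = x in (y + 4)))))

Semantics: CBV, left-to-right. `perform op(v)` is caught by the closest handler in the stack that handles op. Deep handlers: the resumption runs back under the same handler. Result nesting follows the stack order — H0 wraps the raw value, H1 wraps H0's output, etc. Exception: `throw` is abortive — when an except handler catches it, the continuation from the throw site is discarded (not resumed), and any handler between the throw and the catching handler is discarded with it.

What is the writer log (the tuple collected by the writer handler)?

Evaluation trace:
put(24) @ H0 ⇒ s:=24
tell(0) @ H1 ⇒ log+=0
tell(0) @ H1 ⇒ log+=0
get @ H0 ⇒ 24
H0 returns (62, 24)
H1 returns ((62, 24), (0, 0))
H2 returns ((62, 24), (0, 0))
= ((62, 24), (0, 0))

Answer: (0, 0)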